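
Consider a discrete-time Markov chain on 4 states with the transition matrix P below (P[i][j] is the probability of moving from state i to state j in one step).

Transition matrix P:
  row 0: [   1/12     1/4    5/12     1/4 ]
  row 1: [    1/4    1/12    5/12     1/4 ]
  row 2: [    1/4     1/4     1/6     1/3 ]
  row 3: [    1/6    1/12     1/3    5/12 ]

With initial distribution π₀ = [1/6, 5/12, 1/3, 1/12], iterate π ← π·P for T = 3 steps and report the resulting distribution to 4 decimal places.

t=0: π = [0.1667, 0.4167, 0.3333, 0.0833]
t=1: π = [0.2153, 0.1667, 0.3264, 0.2917]
t=2: π = [0.1898, 0.1736, 0.3108, 0.3258]
t=3: π = [0.1912, 0.1668, 0.3118, 0.3302]

π = [0.1912, 0.1668, 0.3118, 0.3302]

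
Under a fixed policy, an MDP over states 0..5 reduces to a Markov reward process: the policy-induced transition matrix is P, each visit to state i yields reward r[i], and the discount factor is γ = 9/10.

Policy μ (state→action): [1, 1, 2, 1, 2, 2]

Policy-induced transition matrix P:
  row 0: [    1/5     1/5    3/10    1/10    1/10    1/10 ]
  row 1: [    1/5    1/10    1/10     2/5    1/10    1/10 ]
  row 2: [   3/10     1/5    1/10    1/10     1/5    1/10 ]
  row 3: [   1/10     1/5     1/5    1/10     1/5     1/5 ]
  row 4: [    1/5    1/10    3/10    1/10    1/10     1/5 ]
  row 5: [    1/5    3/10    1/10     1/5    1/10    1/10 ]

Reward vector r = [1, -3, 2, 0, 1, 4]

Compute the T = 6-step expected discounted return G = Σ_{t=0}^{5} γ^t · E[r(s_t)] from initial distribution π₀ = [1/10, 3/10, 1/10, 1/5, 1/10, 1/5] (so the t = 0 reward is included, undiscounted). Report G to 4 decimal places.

G = 2.7647

t=0: π = [0.1000, 0.3000, 0.1000, 0.2000, 0.1000, 0.2000], E[r] = 0.3000, γ^t·E[r] = 0.300000, running G = 0.300000
t=1: π = [0.1900, 0.1800, 0.1600, 0.2100, 0.1300, 0.1300], E[r] = 0.6200, γ^t·E[r] = 0.558000, running G = 0.858000
t=2: π = [0.1950, 0.1820, 0.1850, 0.1670, 0.1370, 0.1340], E[r] = 0.6920, γ^t·E[r] = 0.560520, running G = 1.418520
t=3: π = [0.2018, 0.1815, 0.1831, 0.1680, 0.1352, 0.1304], E[r] = 0.6803, γ^t·E[r] = 0.495939, running G = 1.914459
t=4: π = [0.2015, 0.1814, 0.1842, 0.1675, 0.1351, 0.1303], E[r] = 0.6822, γ^t·E[r] = 0.447585, running G = 2.362044
t=5: π = [0.2017, 0.1814, 0.1841, 0.1674, 0.1352, 0.1303], E[r] = 0.6819, γ^t·E[r] = 0.402640, running G = 2.764683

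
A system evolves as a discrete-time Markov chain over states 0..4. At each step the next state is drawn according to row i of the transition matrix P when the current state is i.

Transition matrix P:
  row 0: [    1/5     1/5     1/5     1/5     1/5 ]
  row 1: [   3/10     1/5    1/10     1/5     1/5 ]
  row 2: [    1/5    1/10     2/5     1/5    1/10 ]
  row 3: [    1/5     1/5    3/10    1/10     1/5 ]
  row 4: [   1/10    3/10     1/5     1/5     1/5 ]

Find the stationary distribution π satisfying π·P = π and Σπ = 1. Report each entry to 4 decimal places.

π = [0.2018, 0.1926, 0.2486, 0.1818, 0.1751]

Balance equations π_j = Σ_i π_i·P[i][j]:
  π_0 = 1/5·π_0 + 3/10·π_1 + 1/5·π_2 + 1/5·π_3 + 1/10·π_4
  π_1 = 1/5·π_0 + 1/5·π_1 + 1/10·π_2 + 1/5·π_3 + 3/10·π_4
  π_2 = 1/5·π_0 + 1/10·π_1 + 2/5·π_2 + 3/10·π_3 + 1/5·π_4
  π_3 = 1/5·π_0 + 1/5·π_1 + 1/5·π_2 + 1/10·π_3 + 1/5·π_4
  normalize: π_0 + π_1 + π_2 + π_3 + π_4 = 1
Solving the linear system gives exactly π = [1751/8679, 152/789, 2158/8679, 2/11, 1520/8679].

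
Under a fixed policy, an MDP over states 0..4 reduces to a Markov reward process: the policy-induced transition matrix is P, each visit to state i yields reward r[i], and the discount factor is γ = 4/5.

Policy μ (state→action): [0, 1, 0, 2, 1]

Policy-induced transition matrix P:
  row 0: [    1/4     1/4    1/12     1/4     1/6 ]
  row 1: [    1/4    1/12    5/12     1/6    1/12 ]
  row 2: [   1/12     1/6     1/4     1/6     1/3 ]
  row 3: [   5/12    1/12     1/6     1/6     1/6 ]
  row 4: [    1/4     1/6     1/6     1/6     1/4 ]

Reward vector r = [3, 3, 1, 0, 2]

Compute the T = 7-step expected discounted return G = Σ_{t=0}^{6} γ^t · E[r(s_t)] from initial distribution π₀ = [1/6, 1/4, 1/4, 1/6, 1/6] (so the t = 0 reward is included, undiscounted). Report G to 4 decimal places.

t=0: π = [0.1667, 0.2500, 0.2500, 0.1667, 0.1667], E[r] = 1.8333, γ^t·E[r] = 1.833333, running G = 1.833333
t=1: π = [0.2361, 0.1458, 0.2361, 0.1806, 0.2014], E[r] = 1.7847, γ^t·E[r] = 1.427778, running G = 3.261111
t=2: π = [0.2407, 0.1591, 0.2031, 0.1863, 0.2106], E[r] = 1.8241, γ^t·E[r] = 1.167407, running G = 4.428519
t=3: π = [0.2472, 0.1579, 0.2033, 0.1867, 0.2048], E[r] = 1.8284, γ^t·E[r] = 0.936123, running G = 5.364642
t=4: π = [0.2472, 0.1585, 0.2025, 0.1873, 0.2045], E[r] = 1.8288, γ^t·E[r] = 0.749057, running G = 6.113699
t=5: π = [0.2475, 0.1585, 0.2026, 0.1873, 0.2042], E[r] = 1.8288, γ^t·E[r] = 0.599261, running G = 6.712960
t=6: π = [0.2474, 0.1585, 0.2025, 0.1873, 0.2042], E[r] = 1.8288, γ^t·E[r] = 0.479412, running G = 7.192372

G = 7.1924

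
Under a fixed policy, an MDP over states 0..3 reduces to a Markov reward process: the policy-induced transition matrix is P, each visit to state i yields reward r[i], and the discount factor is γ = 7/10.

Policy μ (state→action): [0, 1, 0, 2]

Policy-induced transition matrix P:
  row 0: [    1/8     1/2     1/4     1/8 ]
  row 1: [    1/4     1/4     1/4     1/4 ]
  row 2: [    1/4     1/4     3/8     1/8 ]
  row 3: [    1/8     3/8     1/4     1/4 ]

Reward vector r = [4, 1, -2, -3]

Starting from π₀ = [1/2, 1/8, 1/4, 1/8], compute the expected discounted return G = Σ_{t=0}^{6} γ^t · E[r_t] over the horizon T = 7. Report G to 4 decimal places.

G = 1.2729

t=0: π = [0.5000, 0.1250, 0.2500, 0.1250], E[r] = 1.2500, γ^t·E[r] = 1.250000, running G = 1.250000
t=1: π = [0.1719, 0.3906, 0.2813, 0.1563], E[r] = 0.0469, γ^t·E[r] = 0.032813, running G = 1.282813
t=2: π = [0.2090, 0.3125, 0.2852, 0.1934], E[r] = -0.0020, γ^t·E[r] = -0.000957, running G = 1.281855
t=3: π = [0.1997, 0.3264, 0.2856, 0.1882], E[r] = -0.0107, γ^t·E[r] = -0.003685, running G = 1.278171
t=4: π = [0.2015, 0.3235, 0.2857, 0.1893], E[r] = -0.0099, γ^t·E[r] = -0.002381, running G = 1.275790
t=5: π = [0.2011, 0.3240, 0.2857, 0.1891], E[r] = -0.0101, γ^t·E[r] = -0.001697, running G = 1.274092
t=6: π = [0.2012, 0.3239, 0.2857, 0.1891], E[r] = -0.0101, γ^t·E[r] = -0.001183, running G = 1.272910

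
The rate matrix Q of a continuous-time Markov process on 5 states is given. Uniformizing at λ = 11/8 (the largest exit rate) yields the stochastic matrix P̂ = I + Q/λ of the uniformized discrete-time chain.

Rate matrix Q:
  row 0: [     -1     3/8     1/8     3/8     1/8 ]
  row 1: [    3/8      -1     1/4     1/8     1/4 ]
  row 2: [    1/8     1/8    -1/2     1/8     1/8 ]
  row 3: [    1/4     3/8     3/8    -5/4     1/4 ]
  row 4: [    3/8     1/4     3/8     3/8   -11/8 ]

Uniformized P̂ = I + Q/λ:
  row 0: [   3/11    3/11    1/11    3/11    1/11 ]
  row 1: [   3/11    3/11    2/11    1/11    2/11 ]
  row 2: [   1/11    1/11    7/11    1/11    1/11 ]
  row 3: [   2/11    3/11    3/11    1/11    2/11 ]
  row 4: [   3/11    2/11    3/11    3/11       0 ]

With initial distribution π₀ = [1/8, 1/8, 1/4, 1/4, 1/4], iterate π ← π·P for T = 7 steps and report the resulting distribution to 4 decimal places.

π = [0.1969, 0.2001, 0.3436, 0.1471, 0.1123]

t=0: π = [0.1250, 0.1250, 0.2500, 0.2500, 0.2500]
t=1: π = [0.2045, 0.2045, 0.3295, 0.1591, 0.1023]
t=2: π = [0.1983, 0.2035, 0.3368, 0.1467, 0.1147]
t=3: π = [0.1982, 0.2011, 0.3406, 0.1478, 0.1123]
t=4: π = [0.1974, 0.2006, 0.3423, 0.1474, 0.1124]
t=5: π = [0.1971, 0.2003, 0.3431, 0.1472, 0.1123]
t=6: π = [0.1970, 0.2001, 0.3434, 0.1472, 0.1123]
t=7: π = [0.1969, 0.2001, 0.3436, 0.1471, 0.1123]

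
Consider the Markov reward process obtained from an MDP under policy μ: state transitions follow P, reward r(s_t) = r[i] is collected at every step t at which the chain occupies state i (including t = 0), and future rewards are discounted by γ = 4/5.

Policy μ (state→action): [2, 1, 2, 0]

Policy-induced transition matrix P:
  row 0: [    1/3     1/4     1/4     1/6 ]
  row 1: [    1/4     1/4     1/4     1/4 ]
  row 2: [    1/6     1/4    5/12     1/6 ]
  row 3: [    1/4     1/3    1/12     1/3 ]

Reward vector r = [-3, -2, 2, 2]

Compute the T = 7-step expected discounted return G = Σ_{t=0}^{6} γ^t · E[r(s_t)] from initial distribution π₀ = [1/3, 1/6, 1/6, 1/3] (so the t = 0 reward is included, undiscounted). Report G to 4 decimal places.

G = -1.3915

t=0: π = [0.3333, 0.1667, 0.1667, 0.3333], E[r] = -0.3333, γ^t·E[r] = -0.333333, running G = -0.333333
t=1: π = [0.2639, 0.2778, 0.2222, 0.2361], E[r] = -0.4306, γ^t·E[r] = -0.344444, running G = -0.677778
t=2: π = [0.2535, 0.2697, 0.2477, 0.2292], E[r] = -0.3461, γ^t·E[r] = -0.221481, running G = -0.899259
t=3: π = [0.2505, 0.2691, 0.2531, 0.2273], E[r] = -0.3288, γ^t·E[r] = -0.168346, running G = -1.067605
t=4: π = [0.2498, 0.2689, 0.2543, 0.2270], E[r] = -0.3247, γ^t·E[r] = -0.132994, running G = -1.200599
t=5: π = [0.2496, 0.2689, 0.2546, 0.2269], E[r] = -0.3238, γ^t·E[r] = -0.106097, running G = -1.306696
t=6: π = [0.2496, 0.2689, 0.2546, 0.2269], E[r] = -0.3236, γ^t·E[r] = -0.084825, running G = -1.391521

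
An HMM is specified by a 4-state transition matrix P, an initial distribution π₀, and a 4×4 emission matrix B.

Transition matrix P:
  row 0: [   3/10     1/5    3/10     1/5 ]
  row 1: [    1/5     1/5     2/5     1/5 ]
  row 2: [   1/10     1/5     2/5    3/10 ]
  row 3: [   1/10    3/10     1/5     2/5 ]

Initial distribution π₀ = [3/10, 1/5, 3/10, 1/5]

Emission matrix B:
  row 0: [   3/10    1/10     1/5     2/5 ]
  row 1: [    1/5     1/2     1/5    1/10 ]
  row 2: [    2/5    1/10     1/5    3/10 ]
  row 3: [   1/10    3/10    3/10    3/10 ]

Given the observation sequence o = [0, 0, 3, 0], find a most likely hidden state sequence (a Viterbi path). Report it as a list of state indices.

path = [2, 2, 2, 2]

t=0: δ = [9.000e-02, 4.000e-02, 1.200e-01, 2.000e-02]  (obs o_0=0)
t=1: δ = [8.100e-03, 4.800e-03, 1.920e-02, 3.600e-03]  ψ = [0, 2, 2, 2]  (obs o_1=0)
t=2: δ = [9.720e-04, 3.840e-04, 2.304e-03, 1.728e-03]  ψ = [0, 2, 2, 2]  (obs o_2=3)
t=3: δ = [8.748e-05, 1.037e-04, 3.686e-04, 6.912e-05]  ψ = [0, 3, 2, 2]  (obs o_3=0)
backtrack: best end state = 2; path = [2, 2, 2, 2]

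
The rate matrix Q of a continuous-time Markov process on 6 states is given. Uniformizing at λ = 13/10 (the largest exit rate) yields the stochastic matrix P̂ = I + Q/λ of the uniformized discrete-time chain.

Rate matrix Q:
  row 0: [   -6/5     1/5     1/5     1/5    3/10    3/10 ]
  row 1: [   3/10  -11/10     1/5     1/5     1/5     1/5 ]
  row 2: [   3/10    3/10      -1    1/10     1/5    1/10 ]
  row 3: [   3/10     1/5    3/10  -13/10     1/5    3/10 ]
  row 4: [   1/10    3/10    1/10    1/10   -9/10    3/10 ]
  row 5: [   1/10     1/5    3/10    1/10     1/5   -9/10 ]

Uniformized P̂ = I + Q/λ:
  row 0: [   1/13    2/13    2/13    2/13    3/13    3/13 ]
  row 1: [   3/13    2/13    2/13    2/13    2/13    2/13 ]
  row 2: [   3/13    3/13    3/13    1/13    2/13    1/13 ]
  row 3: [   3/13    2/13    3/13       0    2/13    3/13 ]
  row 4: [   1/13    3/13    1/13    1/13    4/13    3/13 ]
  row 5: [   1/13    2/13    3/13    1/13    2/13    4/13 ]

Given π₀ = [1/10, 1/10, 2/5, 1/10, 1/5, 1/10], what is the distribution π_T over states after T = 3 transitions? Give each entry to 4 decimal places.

t=0: π = [0.1000, 0.1000, 0.4000, 0.1000, 0.2000, 0.1000]
t=1: π = [0.1692, 0.2000, 0.1846, 0.0846, 0.1923, 0.1692]
t=2: π = [0.1491, 0.1828, 0.1728, 0.0988, 0.1964, 0.2000]
t=3: π = [0.1468, 0.1822, 0.1750, 0.0949, 0.1955, 0.2055]

π = [0.1468, 0.1822, 0.1750, 0.0949, 0.1955, 0.2055]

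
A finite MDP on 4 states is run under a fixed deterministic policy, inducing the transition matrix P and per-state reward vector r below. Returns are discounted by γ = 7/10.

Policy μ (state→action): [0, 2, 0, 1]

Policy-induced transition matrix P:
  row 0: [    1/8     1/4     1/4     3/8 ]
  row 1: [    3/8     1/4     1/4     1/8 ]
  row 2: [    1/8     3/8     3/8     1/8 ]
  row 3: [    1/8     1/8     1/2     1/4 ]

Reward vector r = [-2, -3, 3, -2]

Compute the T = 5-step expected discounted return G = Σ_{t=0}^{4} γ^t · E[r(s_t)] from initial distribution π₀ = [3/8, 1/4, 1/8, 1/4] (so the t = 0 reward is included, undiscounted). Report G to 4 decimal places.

G = -2.6023

t=0: π = [0.3750, 0.2500, 0.1250, 0.2500], E[r] = -1.6250, γ^t·E[r] = -1.625000, running G = -1.625000
t=1: π = [0.1875, 0.2344, 0.3281, 0.2500], E[r] = -0.5938, γ^t·E[r] = -0.415625, running G = -2.040625
t=2: π = [0.1836, 0.2598, 0.3535, 0.2031], E[r] = -0.4922, γ^t·E[r] = -0.241172, running G = -2.281797
t=3: π = [0.1899, 0.2688, 0.3450, 0.1963], E[r] = -0.5439, γ^t·E[r] = -0.186573, running G = -2.468370
t=4: π = [0.1922, 0.2686, 0.3422, 0.1970], E[r] = -0.5576, γ^t·E[r] = -0.133884, running G = -2.602254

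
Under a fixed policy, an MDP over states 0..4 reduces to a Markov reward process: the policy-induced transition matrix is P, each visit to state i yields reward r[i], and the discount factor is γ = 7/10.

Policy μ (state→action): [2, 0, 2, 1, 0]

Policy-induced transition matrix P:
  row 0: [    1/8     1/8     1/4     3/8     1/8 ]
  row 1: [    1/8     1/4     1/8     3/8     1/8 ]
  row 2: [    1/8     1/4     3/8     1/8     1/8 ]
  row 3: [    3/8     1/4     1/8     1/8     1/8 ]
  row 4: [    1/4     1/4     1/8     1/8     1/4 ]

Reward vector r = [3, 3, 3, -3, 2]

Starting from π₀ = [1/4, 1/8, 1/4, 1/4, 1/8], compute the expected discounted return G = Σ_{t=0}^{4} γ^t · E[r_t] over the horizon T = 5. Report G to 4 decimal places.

t=0: π = [0.2500, 0.1250, 0.2500, 0.2500, 0.1250], E[r] = 1.3750, γ^t·E[r] = 1.375000, running G = 1.375000
t=1: π = [0.2031, 0.2188, 0.2188, 0.2188, 0.1406], E[r] = 1.5469, γ^t·E[r] = 1.082813, running G = 2.457813
t=2: π = [0.1973, 0.2246, 0.2051, 0.2305, 0.1426], E[r] = 1.4746, γ^t·E[r] = 0.722559, running G = 3.180371
t=3: π = [0.2004, 0.2253, 0.2009, 0.2305, 0.1428], E[r] = 1.4744, γ^t·E[r] = 0.505707, running G = 3.686078
t=4: π = [0.2005, 0.2249, 0.2003, 0.2314, 0.1429], E[r] = 1.4685, γ^t·E[r] = 0.352581, running G = 4.038659

G = 4.0387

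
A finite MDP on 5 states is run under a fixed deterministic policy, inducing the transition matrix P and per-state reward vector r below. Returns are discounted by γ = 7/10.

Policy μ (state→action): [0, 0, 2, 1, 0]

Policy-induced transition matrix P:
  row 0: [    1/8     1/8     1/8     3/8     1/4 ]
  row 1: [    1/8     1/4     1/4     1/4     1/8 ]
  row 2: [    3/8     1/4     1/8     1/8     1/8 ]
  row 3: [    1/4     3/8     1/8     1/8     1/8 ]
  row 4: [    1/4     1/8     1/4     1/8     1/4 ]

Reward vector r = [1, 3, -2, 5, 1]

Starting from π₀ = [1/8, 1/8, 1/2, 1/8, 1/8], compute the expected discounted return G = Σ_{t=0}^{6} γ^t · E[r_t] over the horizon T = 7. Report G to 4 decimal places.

t=0: π = [0.1250, 0.1250, 0.5000, 0.1250, 0.1250], E[r] = 0.2500, γ^t·E[r] = 0.250000, running G = 0.250000
t=1: π = [0.2813, 0.2344, 0.1563, 0.1719, 0.1563], E[r] = 1.6875, γ^t·E[r] = 1.181250, running G = 1.431250
t=2: π = [0.2051, 0.2168, 0.1738, 0.2246, 0.1797], E[r] = 1.8105, γ^t·E[r] = 0.887168, running G = 2.318418
t=3: π = [0.2190, 0.2300, 0.1746, 0.2034, 0.1731], E[r] = 1.7498, γ^t·E[r] = 0.600166, running G = 2.918584
t=4: π = [0.2157, 0.2264, 0.1754, 0.2085, 0.1740], E[r] = 1.7607, γ^t·E[r] = 0.422732, running G = 3.341316
t=5: π = [0.2167, 0.2273, 0.1751, 0.2072, 0.1737], E[r] = 1.7584, γ^t·E[r] = 0.295541, running G = 3.636858
t=6: π = [0.2164, 0.2271, 0.1751, 0.2076, 0.1738], E[r] = 1.7591, γ^t·E[r] = 0.206962, running G = 3.843820

G = 3.8438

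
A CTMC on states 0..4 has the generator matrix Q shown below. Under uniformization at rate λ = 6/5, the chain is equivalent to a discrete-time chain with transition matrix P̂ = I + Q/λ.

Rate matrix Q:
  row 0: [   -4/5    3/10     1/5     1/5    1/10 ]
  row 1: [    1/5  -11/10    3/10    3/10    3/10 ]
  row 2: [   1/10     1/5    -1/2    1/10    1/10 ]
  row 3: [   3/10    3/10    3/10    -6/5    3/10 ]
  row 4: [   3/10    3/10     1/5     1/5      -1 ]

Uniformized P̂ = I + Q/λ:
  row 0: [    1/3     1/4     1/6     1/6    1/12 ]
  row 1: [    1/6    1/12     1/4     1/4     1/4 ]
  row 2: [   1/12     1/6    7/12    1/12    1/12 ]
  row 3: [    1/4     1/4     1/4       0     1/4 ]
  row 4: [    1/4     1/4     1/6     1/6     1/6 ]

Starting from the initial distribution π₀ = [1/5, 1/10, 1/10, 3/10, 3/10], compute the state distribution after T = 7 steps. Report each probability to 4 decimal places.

π = [0.1952, 0.1906, 0.3316, 0.1328, 0.1498]

t=0: π = [0.2000, 0.1000, 0.1000, 0.3000, 0.3000]
t=1: π = [0.2417, 0.2250, 0.2417, 0.1167, 0.1750]
t=2: π = [0.2111, 0.1924, 0.2958, 0.1458, 0.1549]
t=3: π = [0.2023, 0.1933, 0.3181, 0.1337, 0.1526]
t=4: π = [0.1977, 0.1913, 0.3265, 0.1340, 0.1506]
t=5: π = [0.1961, 0.1909, 0.3298, 0.1331, 0.1501]
t=6: π = [0.1955, 0.1907, 0.3311, 0.1329, 0.1498]
t=7: π = [0.1952, 0.1906, 0.3316, 0.1328, 0.1498]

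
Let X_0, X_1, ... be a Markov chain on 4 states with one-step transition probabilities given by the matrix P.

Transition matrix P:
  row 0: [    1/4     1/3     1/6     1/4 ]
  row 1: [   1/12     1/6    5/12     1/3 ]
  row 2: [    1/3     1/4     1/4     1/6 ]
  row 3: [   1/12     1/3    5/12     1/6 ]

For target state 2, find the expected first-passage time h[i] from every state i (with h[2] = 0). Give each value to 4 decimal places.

First-step conditioning: h[2] = 0; for i ≠ 2, h[i] = 1 + Σ_k P[i][k]·h[k].
  h[0] = 1 + 1/4·h[0] + 1/3·h[1] + 1/4·h[3]
  h[1] = 1 + 1/12·h[0] + 1/6·h[1] + 1/3·h[3]
  h[3] = 1 + 1/12·h[0] + 1/3·h[1] + 1/6·h[3]
Solving the 3×3 linear system over states ≠ 2 gives exactly h = [156/47, 120/47, 0, 120/47] (h[2] = 0 is the target).

h = [3.3191, 2.5532, 0.0000, 2.5532]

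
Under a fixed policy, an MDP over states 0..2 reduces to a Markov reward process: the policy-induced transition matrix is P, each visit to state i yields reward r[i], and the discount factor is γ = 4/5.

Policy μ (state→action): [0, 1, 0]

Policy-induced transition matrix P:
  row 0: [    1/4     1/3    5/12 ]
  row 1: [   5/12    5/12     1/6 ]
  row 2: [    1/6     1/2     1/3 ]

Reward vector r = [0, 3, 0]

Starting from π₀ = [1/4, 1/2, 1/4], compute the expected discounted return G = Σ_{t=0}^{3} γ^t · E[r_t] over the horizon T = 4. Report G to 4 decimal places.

G = 3.9324

t=0: π = [0.2500, 0.5000, 0.2500], E[r] = 1.5000, γ^t·E[r] = 1.500000, running G = 1.500000
t=1: π = [0.3125, 0.4167, 0.2708], E[r] = 1.2500, γ^t·E[r] = 1.000000, running G = 2.500000
t=2: π = [0.2969, 0.4132, 0.2899], E[r] = 1.2396, γ^t·E[r] = 0.793333, running G = 3.293333
t=3: π = [0.2947, 0.4161, 0.2892], E[r] = 1.2483, γ^t·E[r] = 0.639111, running G = 3.932444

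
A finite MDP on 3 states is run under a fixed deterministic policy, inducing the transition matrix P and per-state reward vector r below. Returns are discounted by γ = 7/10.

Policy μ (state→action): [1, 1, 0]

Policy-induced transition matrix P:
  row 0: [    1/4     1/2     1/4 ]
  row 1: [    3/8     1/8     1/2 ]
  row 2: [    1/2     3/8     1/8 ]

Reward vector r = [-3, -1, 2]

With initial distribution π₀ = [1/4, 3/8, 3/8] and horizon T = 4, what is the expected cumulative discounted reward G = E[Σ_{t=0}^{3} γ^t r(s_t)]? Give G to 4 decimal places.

t=0: π = [0.2500, 0.3750, 0.3750], E[r] = -0.3750, γ^t·E[r] = -0.375000, running G = -0.375000
t=1: π = [0.3906, 0.3125, 0.2969], E[r] = -0.8906, γ^t·E[r] = -0.623438, running G = -0.998438
t=2: π = [0.3633, 0.3457, 0.2910], E[r] = -0.8535, γ^t·E[r] = -0.418223, running G = -1.416660
t=3: π = [0.3660, 0.3340, 0.3000], E[r] = -0.8318, γ^t·E[r] = -0.285303, running G = -1.701963

G = -1.7020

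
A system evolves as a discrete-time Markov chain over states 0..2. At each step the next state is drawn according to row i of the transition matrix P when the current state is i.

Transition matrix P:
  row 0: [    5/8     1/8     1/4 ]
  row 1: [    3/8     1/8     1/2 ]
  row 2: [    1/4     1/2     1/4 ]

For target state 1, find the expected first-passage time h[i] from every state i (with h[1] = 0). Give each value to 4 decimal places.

First-step conditioning: h[1] = 0; for i ≠ 1, h[i] = 1 + Σ_k P[i][k]·h[k].
  h[0] = 1 + 5/8·h[0] + 1/4·h[2]
  h[2] = 1 + 1/4·h[0] + 1/4·h[2]
Solving the 2×2 linear system over states ≠ 1 gives exactly h = [32/7, 0, 20/7] (h[1] = 0 is the target).

h = [4.5714, 0.0000, 2.8571]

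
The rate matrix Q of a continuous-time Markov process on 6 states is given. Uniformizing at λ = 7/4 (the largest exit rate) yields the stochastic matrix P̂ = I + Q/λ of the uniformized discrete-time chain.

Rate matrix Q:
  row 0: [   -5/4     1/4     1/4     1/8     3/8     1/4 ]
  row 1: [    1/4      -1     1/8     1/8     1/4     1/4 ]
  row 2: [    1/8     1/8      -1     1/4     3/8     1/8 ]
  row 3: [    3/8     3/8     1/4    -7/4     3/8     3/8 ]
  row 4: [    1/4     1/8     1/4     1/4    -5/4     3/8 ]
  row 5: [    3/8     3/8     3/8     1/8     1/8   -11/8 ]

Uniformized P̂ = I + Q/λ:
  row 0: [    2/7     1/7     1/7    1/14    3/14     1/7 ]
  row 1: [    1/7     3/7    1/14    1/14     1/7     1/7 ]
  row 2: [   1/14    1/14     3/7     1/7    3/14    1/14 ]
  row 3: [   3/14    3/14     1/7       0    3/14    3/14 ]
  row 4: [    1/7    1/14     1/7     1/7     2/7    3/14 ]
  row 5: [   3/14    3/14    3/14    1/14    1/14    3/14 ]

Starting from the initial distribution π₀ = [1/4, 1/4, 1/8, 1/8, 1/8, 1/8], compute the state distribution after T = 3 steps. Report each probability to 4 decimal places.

π = [0.1725, 0.1899, 0.1940, 0.0918, 0.1908, 0.1610]

t=0: π = [0.2500, 0.2500, 0.1250, 0.1250, 0.1250, 0.1250]
t=1: π = [0.1875, 0.2143, 0.1696, 0.0804, 0.1875, 0.1607]
t=2: π = [0.1747, 0.1958, 0.1875, 0.0912, 0.1894, 0.1614]
t=3: π = [0.1725, 0.1899, 0.1940, 0.0918, 0.1908, 0.1610]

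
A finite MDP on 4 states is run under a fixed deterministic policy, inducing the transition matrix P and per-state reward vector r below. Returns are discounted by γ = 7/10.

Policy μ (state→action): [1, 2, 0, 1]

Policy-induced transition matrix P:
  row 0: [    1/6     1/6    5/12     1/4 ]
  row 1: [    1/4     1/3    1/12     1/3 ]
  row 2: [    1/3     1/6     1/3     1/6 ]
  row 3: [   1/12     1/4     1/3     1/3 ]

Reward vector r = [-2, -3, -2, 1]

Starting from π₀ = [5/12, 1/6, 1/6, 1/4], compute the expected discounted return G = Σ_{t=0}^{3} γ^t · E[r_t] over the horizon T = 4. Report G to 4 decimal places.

G = -3.5916

t=0: π = [0.4167, 0.1667, 0.1667, 0.2500], E[r] = -1.4167, γ^t·E[r] = -1.416667, running G = -1.416667
t=1: π = [0.1875, 0.2153, 0.3264, 0.2708], E[r] = -1.4028, γ^t·E[r] = -0.981944, running G = -2.398611
t=2: π = [0.2164, 0.2251, 0.2951, 0.2633], E[r] = -1.4352, γ^t·E[r] = -0.703241, running G = -3.101852
t=3: π = [0.2127, 0.2261, 0.2951, 0.2661], E[r] = -1.4278, γ^t·E[r] = -0.489738, running G = -3.591590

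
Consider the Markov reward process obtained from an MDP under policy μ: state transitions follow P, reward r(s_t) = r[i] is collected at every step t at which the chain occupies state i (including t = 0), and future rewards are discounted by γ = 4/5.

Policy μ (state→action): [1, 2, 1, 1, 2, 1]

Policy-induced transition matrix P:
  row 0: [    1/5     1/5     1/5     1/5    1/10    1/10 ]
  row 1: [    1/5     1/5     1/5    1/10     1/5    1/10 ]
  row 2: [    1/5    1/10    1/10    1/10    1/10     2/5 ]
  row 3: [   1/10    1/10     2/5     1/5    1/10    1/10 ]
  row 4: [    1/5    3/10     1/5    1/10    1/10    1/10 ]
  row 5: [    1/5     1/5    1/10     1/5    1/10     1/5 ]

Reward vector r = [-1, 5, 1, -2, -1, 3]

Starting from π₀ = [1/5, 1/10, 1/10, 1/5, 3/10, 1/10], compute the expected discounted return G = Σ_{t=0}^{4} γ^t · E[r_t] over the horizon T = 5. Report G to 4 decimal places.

G = 2.4078

t=0: π = [0.2000, 0.1000, 0.1000, 0.2000, 0.3000, 0.1000], E[r] = 0.0000, γ^t·E[r] = 0.000000, running G = 0.000000
t=1: π = [0.1800, 0.2000, 0.2200, 0.1500, 0.1100, 0.1400], E[r] = 1.0500, γ^t·E[r] = 0.840000, running G = 0.840000
t=2: π = [0.1850, 0.1740, 0.1940, 0.1470, 0.1200, 0.1800], E[r] = 1.0050, γ^t·E[r] = 0.643200, running G = 1.483200
t=3: π = [0.1853, 0.1779, 0.1920, 0.1512, 0.1174, 0.1762], E[r] = 1.0050, γ^t·E[r] = 0.514560, running G = 1.997760
t=4: π = [0.1849, 0.1774, 0.1934, 0.1513, 0.1178, 0.1752], E[r] = 1.0010, γ^t·E[r] = 0.409997, running G = 2.407757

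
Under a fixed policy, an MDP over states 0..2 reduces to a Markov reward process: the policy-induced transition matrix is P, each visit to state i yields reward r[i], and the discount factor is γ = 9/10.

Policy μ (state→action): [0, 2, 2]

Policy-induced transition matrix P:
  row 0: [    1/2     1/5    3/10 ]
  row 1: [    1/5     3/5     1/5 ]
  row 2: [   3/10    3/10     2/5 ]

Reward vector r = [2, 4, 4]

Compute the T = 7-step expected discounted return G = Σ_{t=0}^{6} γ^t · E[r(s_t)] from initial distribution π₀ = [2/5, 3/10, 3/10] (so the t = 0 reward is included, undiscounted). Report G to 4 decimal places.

t=0: π = [0.4000, 0.3000, 0.3000], E[r] = 3.2000, γ^t·E[r] = 3.200000, running G = 3.200000
t=1: π = [0.3500, 0.3500, 0.3000], E[r] = 3.3000, γ^t·E[r] = 2.970000, running G = 6.170000
t=2: π = [0.3350, 0.3700, 0.2950], E[r] = 3.3300, γ^t·E[r] = 2.697300, running G = 8.867300
t=3: π = [0.3300, 0.3775, 0.2925], E[r] = 3.3400, γ^t·E[r] = 2.434860, running G = 11.302160
t=4: π = [0.3283, 0.3803, 0.2915], E[r] = 3.3435, γ^t·E[r] = 2.193670, running G = 13.495830
t=5: π = [0.3276, 0.3813, 0.2911], E[r] = 3.3448, γ^t·E[r] = 1.975041, running G = 15.470872
t=6: π = [0.3274, 0.3816, 0.2910], E[r] = 3.3452, γ^t·E[r] = 1.777776, running G = 17.248648

G = 17.2486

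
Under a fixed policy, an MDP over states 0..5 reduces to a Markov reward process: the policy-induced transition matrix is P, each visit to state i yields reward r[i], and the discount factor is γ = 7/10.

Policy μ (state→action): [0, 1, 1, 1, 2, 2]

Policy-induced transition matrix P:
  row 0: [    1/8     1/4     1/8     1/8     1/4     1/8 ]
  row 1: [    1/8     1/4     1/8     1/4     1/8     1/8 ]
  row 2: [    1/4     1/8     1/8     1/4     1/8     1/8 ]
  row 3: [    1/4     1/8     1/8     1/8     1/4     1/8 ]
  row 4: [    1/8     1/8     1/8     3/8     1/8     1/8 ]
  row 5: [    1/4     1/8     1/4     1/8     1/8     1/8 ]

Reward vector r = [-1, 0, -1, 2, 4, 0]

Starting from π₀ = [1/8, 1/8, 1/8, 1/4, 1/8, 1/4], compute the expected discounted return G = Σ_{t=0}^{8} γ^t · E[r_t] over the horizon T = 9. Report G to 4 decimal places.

G = 2.4191

t=0: π = [0.1250, 0.1250, 0.1250, 0.2500, 0.1250, 0.2500], E[r] = 0.7500, γ^t·E[r] = 0.750000, running G = 0.750000
t=1: π = [0.2031, 0.1563, 0.1563, 0.1875, 0.1719, 0.1250], E[r] = 0.7031, γ^t·E[r] = 0.492188, running G = 1.242188
t=2: π = [0.1836, 0.1699, 0.1406, 0.2070, 0.1738, 0.1250], E[r] = 0.7852, γ^t·E[r] = 0.384727, running G = 1.626914
t=3: π = [0.1841, 0.1692, 0.1406, 0.2073, 0.1738, 0.1250], E[r] = 0.7852, γ^t·E[r] = 0.269309, running G = 1.896223
t=4: π = [0.1841, 0.1692, 0.1406, 0.2072, 0.1739, 0.1250], E[r] = 0.7853, γ^t·E[r] = 0.188553, running G = 2.084775
t=5: π = [0.1841, 0.1692, 0.1406, 0.2072, 0.1739, 0.1250], E[r] = 0.7853, γ^t·E[r] = 0.131990, running G = 2.216765
t=6: π = [0.1841, 0.1692, 0.1406, 0.2072, 0.1739, 0.1250], E[r] = 0.7853, γ^t·E[r] = 0.092393, running G = 2.309158
t=7: π = [0.1841, 0.1692, 0.1406, 0.2072, 0.1739, 0.1250], E[r] = 0.7853, γ^t·E[r] = 0.064675, running G = 2.373833
t=8: π = [0.1841, 0.1692, 0.1406, 0.2072, 0.1739, 0.1250], E[r] = 0.7853, γ^t·E[r] = 0.045272, running G = 2.419106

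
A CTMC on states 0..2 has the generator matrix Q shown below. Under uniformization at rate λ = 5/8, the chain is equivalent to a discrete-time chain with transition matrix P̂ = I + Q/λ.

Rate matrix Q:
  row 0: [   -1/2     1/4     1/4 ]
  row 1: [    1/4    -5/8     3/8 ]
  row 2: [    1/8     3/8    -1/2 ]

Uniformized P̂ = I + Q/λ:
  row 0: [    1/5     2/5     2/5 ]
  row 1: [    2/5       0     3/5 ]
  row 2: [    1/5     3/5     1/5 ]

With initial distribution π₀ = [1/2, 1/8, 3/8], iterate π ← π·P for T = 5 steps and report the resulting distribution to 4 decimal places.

t=0: π = [0.5000, 0.1250, 0.3750]
t=1: π = [0.2250, 0.4250, 0.3500]
t=2: π = [0.2850, 0.3000, 0.4150]
t=3: π = [0.2600, 0.3630, 0.3770]
t=4: π = [0.2726, 0.3302, 0.3972]
t=5: π = [0.2660, 0.3474, 0.3866]

π = [0.2660, 0.3474, 0.3866]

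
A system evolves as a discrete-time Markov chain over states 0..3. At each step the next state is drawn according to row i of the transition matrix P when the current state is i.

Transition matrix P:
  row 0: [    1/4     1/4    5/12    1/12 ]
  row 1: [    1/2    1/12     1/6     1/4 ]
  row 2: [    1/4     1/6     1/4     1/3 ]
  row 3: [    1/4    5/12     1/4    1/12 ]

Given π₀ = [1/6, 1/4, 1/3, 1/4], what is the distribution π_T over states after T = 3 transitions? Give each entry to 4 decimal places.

π = [0.3066, 0.2194, 0.2821, 0.1919]

t=0: π = [0.1667, 0.2500, 0.3333, 0.2500]
t=1: π = [0.3125, 0.2222, 0.2569, 0.2083]
t=2: π = [0.3056, 0.2263, 0.2836, 0.1846]
t=3: π = [0.3066, 0.2194, 0.2821, 0.1919]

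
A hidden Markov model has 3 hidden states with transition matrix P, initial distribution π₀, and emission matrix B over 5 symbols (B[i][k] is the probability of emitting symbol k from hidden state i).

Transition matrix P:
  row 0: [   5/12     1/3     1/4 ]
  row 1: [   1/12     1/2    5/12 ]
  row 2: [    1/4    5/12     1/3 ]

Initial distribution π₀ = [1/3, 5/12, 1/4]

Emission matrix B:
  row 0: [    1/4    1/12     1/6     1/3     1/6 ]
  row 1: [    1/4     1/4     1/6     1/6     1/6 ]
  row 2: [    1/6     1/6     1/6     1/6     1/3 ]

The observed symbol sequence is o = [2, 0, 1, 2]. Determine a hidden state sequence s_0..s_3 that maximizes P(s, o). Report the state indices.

path = [1, 1, 1, 1]

t=0: δ = [5.556e-02, 6.944e-02, 4.167e-02]  (obs o_0=2)
t=1: δ = [5.787e-03, 8.681e-03, 4.823e-03]  ψ = [0, 1, 1]  (obs o_1=0)
t=2: δ = [2.009e-04, 1.085e-03, 6.028e-04]  ψ = [0, 1, 1]  (obs o_2=1)
t=3: δ = [2.512e-05, 9.042e-05, 7.535e-05]  ψ = [2, 1, 1]  (obs o_3=2)
backtrack: best end state = 1; path = [1, 1, 1, 1]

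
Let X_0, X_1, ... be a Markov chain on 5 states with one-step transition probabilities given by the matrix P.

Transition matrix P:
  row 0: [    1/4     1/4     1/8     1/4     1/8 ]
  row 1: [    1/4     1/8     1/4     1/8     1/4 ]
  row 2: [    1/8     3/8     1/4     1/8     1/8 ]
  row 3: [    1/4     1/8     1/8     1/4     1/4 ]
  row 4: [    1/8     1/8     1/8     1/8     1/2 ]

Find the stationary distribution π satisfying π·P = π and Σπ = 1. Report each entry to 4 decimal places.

π = [0.1947, 0.1919, 0.1703, 0.1707, 0.2725]

Balance equations π_j = Σ_i π_i·P[i][j]:
  π_0 = 1/4·π_0 + 1/4·π_1 + 1/8·π_2 + 1/4·π_3 + 1/8·π_4
  π_1 = 1/4·π_0 + 1/8·π_1 + 3/8·π_2 + 1/8·π_3 + 1/8·π_4
  π_2 = 1/8·π_0 + 1/4·π_1 + 1/4·π_2 + 1/8·π_3 + 1/8·π_4
  π_3 = 1/4·π_0 + 1/8·π_1 + 1/8·π_2 + 1/4·π_3 + 1/8·π_4
  normalize: π_0 + π_1 + π_2 + π_3 + π_4 = 1
Solving the linear system gives exactly π = [495/2543, 488/2543, 433/2543, 434/2543, 693/2543].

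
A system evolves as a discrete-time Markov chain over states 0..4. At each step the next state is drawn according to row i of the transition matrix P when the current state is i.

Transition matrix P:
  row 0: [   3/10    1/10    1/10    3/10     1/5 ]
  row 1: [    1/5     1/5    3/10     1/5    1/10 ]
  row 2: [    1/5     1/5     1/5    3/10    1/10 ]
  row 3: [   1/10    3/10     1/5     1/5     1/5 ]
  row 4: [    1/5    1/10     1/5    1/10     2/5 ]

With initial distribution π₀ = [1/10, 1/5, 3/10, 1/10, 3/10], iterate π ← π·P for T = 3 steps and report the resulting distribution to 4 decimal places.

π = [0.1979, 0.1817, 0.1981, 0.2192, 0.2031]

t=0: π = [0.1000, 0.2000, 0.3000, 0.1000, 0.3000]
t=1: π = [0.2000, 0.1700, 0.2100, 0.2100, 0.2100]
t=2: π = [0.1990, 0.1800, 0.1970, 0.2200, 0.2040]
t=3: π = [0.1979, 0.1817, 0.1981, 0.2192, 0.2031]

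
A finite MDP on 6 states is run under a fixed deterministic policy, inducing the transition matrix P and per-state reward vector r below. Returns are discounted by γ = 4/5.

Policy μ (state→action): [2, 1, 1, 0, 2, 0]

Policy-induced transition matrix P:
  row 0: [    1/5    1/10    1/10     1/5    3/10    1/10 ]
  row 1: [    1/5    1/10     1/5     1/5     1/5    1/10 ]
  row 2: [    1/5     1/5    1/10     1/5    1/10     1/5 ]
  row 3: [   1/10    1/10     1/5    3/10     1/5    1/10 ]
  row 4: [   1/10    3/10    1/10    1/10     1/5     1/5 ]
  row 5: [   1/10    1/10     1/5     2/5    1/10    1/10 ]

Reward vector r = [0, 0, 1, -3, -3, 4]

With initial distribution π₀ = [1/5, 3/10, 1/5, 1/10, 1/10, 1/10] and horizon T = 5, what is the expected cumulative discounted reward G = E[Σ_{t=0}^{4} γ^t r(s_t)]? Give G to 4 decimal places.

t=0: π = [0.2000, 0.3000, 0.2000, 0.1000, 0.1000, 0.1000], E[r] = 0.0000, γ^t·E[r] = 0.000000, running G = 0.000000
t=1: π = [0.1700, 0.1400, 0.1500, 0.2200, 0.1900, 0.1300], E[r] = -0.5600, γ^t·E[r] = -0.448000, running G = -0.448000
t=2: π = [0.1460, 0.1530, 0.1490, 0.2290, 0.1890, 0.1340], E[r] = -0.5690, γ^t·E[r] = -0.364160, running G = -0.812160
t=3: π = [0.1448, 0.1527, 0.1516, 0.2308, 0.1863, 0.1338], E[r] = -0.5645, γ^t·E[r] = -0.289024, running G = -1.101184
t=4: π = [0.1449, 0.1524, 0.1517, 0.2312, 0.1859, 0.1338], E[r] = -0.5646, γ^t·E[r] = -0.231244, running G = -1.332428

G = -1.3324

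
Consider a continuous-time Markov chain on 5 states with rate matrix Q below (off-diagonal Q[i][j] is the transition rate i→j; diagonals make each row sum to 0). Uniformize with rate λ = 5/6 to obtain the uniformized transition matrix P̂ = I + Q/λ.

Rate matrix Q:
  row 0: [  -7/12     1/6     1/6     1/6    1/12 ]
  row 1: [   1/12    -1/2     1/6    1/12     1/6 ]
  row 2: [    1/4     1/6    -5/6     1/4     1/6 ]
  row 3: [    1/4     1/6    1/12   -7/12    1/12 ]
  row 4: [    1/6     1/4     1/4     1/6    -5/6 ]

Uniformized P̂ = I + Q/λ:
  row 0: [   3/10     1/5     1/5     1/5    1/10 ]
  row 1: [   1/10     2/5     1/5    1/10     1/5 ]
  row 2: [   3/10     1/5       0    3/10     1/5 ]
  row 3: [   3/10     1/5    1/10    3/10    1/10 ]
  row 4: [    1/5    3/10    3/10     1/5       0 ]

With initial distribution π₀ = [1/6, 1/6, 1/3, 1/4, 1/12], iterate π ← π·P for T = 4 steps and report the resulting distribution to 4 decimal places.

t=0: π = [0.1667, 0.1667, 0.3333, 0.2500, 0.0833]
t=1: π = [0.2583, 0.2417, 0.1167, 0.2417, 0.1417]
t=2: π = [0.2375, 0.2625, 0.1667, 0.2117, 0.1217]
t=3: π = [0.2353, 0.2647, 0.1577, 0.2116, 0.1308]
t=4: π = [0.2340, 0.2660, 0.1604, 0.2105, 0.1292]

π = [0.2340, 0.2660, 0.1604, 0.2105, 0.1292]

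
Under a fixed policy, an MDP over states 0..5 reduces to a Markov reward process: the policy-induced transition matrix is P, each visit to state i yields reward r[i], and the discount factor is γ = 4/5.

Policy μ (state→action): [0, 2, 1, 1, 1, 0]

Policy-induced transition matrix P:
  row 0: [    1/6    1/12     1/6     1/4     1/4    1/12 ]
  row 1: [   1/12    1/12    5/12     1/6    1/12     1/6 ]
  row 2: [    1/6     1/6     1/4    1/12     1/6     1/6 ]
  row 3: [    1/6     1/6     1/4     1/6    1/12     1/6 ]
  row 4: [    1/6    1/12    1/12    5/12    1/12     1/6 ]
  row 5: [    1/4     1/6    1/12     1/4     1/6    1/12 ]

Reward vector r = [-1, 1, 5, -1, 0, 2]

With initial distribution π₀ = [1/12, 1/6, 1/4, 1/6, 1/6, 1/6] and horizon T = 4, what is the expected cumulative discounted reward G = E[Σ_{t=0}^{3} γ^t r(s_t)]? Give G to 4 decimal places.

t=0: π = [0.0833, 0.1667, 0.2500, 0.1667, 0.1667, 0.1667], E[r] = 1.5000, γ^t·E[r] = 1.500000, running G = 1.500000
t=1: π = [0.1667, 0.1319, 0.2153, 0.2083, 0.1319, 0.1458], E[r] = 1.1250, γ^t·E[r] = 0.900000, running G = 2.400000
t=2: π = [0.1678, 0.1308, 0.2118, 0.2078, 0.1412, 0.1406], E[r] = 1.0955, γ^t·E[r] = 0.701111, running G = 3.101111
t=3: π = [0.1675, 0.1300, 0.2108, 0.2100, 0.1407, 0.1410], E[r] = 1.0886, γ^t·E[r] = 0.557383, running G = 3.658494

G = 3.6585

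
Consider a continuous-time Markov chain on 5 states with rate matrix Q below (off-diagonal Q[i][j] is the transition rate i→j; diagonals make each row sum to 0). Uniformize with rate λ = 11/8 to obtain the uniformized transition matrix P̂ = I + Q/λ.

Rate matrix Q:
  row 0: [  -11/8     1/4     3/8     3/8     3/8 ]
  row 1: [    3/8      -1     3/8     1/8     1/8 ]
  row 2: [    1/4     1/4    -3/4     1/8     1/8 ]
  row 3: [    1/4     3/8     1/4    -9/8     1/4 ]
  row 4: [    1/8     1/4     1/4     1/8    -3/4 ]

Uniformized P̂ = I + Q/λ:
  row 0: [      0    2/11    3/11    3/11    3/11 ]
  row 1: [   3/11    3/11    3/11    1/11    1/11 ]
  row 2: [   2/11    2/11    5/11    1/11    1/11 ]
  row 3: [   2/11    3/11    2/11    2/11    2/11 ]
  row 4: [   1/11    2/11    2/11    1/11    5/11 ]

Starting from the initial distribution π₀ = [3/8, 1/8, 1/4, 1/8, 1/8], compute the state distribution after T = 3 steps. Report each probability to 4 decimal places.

π = [0.1536, 0.2130, 0.2955, 0.1316, 0.2063]

t=0: π = [0.3750, 0.1250, 0.2500, 0.1250, 0.1250]
t=1: π = [0.1136, 0.2045, 0.2955, 0.1705, 0.2159]
t=2: π = [0.1601, 0.2159, 0.2913, 0.1271, 0.2056]
t=3: π = [0.1536, 0.2130, 0.2955, 0.1316, 0.2063]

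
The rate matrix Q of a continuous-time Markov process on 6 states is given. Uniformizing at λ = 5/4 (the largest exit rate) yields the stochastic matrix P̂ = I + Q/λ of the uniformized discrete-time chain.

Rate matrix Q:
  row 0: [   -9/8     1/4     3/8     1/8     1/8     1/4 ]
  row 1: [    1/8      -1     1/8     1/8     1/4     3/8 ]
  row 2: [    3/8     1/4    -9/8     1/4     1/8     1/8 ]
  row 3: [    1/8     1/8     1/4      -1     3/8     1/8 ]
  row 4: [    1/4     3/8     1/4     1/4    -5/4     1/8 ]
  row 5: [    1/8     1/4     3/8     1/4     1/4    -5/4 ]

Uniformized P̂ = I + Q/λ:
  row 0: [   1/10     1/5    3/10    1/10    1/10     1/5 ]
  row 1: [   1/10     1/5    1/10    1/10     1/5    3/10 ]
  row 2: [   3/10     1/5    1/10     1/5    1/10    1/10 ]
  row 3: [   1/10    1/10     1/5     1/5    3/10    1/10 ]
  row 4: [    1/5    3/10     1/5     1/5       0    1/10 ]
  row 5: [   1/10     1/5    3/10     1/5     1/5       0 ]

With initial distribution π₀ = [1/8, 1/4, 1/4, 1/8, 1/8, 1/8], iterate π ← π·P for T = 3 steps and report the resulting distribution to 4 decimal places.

π = [0.1540, 0.1989, 0.1899, 0.1651, 0.1515, 0.1406]

t=0: π = [0.1250, 0.2500, 0.2500, 0.1250, 0.1250, 0.1250]
t=1: π = [0.1625, 0.2000, 0.1750, 0.1625, 0.1500, 0.1500]
t=2: π = [0.1500, 0.1988, 0.1938, 0.1638, 0.1525, 0.1413]
t=3: π = [0.1540, 0.1989, 0.1899, 0.1651, 0.1515, 0.1406]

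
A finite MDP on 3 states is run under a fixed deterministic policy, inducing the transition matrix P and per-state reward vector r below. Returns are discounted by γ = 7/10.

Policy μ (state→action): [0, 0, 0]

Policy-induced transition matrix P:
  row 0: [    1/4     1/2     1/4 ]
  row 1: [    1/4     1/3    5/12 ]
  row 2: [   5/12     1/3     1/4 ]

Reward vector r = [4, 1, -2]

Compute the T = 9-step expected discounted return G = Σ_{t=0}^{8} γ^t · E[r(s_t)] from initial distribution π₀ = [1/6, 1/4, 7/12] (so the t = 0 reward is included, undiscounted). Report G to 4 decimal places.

t=0: π = [0.1667, 0.2500, 0.5833], E[r] = -0.2500, γ^t·E[r] = -0.250000, running G = -0.250000
t=1: π = [0.3472, 0.3611, 0.2917], E[r] = 1.1667, γ^t·E[r] = 0.816667, running G = 0.566667
t=2: π = [0.2986, 0.3912, 0.3102], E[r] = 0.9653, γ^t·E[r] = 0.472986, running G = 1.039653
t=3: π = [0.3017, 0.3831, 0.3152], E[r] = 0.9595, γ^t·E[r] = 0.329105, running G = 1.368758
t=4: π = [0.3025, 0.3836, 0.3139], E[r] = 0.9660, γ^t·E[r] = 0.231948, running G = 1.600707
t=5: π = [0.3023, 0.3838, 0.3139], E[r] = 0.9651, γ^t·E[r] = 0.162207, running G = 1.762914
t=6: π = [0.3023, 0.3837, 0.3140], E[r] = 0.9651, γ^t·E[r] = 0.113542, running G = 1.876456
t=7: π = [0.3023, 0.3837, 0.3140], E[r] = 0.9651, γ^t·E[r] = 0.079482, running G = 1.955938
t=8: π = [0.3023, 0.3837, 0.3140], E[r] = 0.9651, γ^t·E[r] = 0.055637, running G = 2.011575

G = 2.0116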